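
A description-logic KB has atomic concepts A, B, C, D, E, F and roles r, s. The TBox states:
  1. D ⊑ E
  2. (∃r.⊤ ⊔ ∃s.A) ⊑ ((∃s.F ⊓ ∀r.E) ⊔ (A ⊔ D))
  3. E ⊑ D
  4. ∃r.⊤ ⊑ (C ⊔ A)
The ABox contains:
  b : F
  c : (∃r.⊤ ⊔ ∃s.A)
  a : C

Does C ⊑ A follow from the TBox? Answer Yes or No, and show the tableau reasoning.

1. C ⊑ A  ⇔  (C ⊓ ¬A) unsat w.r.t. T
   open: L(x₀) ⊇ {C, ¬A, ¬D, ¬E, ∀r.⊥, …}
2. Hence C ⊑ A: not entailed.

No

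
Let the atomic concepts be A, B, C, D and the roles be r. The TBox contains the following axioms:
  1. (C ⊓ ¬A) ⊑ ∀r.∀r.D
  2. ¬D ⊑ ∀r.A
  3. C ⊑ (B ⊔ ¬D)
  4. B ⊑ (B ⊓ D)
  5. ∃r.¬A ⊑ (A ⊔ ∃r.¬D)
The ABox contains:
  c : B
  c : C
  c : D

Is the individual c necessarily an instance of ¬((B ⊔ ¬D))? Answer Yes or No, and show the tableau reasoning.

1. c : ¬((B ⊔ ¬D))?  L(c) = {B, C, D} ∪ {(B ⊔ ¬D)}
   apply at c: B⊑(B ⊓ D)
   open: L(c) ⊇ {A, B, C, D, ∀r.A} — c ∉ ¬((B ⊔ ¬D)) possible
2. Hence c : ¬((B ⊔ ¬D)): not entailed.

No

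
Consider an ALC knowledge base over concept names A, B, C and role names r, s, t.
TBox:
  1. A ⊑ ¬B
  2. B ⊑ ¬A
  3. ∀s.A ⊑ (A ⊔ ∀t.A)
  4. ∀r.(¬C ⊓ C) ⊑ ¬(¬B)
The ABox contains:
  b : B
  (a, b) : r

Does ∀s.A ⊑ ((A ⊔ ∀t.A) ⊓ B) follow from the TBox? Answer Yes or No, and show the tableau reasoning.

1. ∀s.A ⊑ ((A ⊔ ∀t.A) ⊓ B)  ⇔  (∀s.A ⊓ ((¬A ⊓ ∃t.¬A) ⊔ ¬B)) unsat w.r.t. T
   apply at x₀: ∀s.A⊑(A ⊔ ∀t.A)
   open: L(x₀) ⊇ {¬A, ¬B, ∀s.A, ∀t.A, ∃r.(C ⊔ ¬C)} (+ ∃-successors)
2. Hence ∀s.A ⊑ ((A ⊔ ∀t.A) ⊓ B): not entailed.

No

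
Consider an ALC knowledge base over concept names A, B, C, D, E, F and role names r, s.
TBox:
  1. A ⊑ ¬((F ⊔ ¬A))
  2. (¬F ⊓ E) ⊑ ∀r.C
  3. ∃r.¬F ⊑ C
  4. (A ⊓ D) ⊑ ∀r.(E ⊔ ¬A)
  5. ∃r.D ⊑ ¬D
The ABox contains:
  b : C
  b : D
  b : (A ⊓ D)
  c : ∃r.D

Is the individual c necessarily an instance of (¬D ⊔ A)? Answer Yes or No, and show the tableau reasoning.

Yes

1. c : (¬D ⊔ A)?  L(c) = {∃r.D} ∪ {(D ⊓ ¬A)}
   clash {D, ¬D} at c — c ∈ (¬D ⊔ A)
2. Hence c : (¬D ⊔ A): entailed.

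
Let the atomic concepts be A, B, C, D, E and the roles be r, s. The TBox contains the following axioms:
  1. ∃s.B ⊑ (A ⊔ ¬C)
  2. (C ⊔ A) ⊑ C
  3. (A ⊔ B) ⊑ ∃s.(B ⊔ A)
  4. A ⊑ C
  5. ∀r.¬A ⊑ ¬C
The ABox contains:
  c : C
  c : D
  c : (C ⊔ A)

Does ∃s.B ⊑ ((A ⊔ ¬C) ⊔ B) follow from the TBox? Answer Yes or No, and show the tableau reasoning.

Yes

1. ∃s.B ⊑ ((A ⊔ ¬C) ⊔ B)  ⇔  (∃s.B ⊓ ((¬A ⊓ C) ⊓ ¬B)) unsat w.r.t. T
   all branches close; clash {C, ¬C} at x₀
2. Hence ∃s.B ⊑ ((A ⊔ ¬C) ⊔ B): entailed.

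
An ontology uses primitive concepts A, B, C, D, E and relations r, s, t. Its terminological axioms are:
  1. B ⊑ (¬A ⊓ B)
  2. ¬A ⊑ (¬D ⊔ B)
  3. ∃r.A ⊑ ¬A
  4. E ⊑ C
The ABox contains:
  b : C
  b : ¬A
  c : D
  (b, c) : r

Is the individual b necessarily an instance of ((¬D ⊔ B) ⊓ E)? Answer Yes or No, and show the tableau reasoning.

No

1. b : ((¬D ⊔ B) ⊓ E)?  L(b) = {C, ¬A} ∪ {((D ⊓ ¬B) ⊔ ¬E)}
   apply at b: ¬A⊑(¬D ⊔ B)
   open: L(b) ⊇ {C, ¬A, ¬B, ¬D, ¬E} — b ∉ ((¬D ⊔ B) ⊓ E) possible
2. Hence b : ((¬D ⊔ B) ⊓ E): not entailed.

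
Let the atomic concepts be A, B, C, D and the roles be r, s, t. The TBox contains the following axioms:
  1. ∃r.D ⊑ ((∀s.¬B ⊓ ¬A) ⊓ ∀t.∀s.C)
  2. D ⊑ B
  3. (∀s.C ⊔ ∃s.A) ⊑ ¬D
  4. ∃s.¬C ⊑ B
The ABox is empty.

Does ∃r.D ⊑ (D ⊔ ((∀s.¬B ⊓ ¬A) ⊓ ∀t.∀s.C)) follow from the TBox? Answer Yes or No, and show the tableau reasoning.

Yes

1. ∃r.D ⊑ (D ⊔ ((∀s.¬B ⊓ ¬A) ⊓ ∀t.∀s.C))  ⇔  (∃r.D ⊓ (¬D ⊓ ((∃s.B ⊔ A) ⊔ ∃t.∃s.¬C))) unsat w.r.t. T
   all branches close; clash {C, ¬C} at an ∃-successor
2. Hence ∃r.D ⊑ (D ⊔ ((∀s.¬B ⊓ ¬A) ⊓ ∀t.∀s.C)): entailed.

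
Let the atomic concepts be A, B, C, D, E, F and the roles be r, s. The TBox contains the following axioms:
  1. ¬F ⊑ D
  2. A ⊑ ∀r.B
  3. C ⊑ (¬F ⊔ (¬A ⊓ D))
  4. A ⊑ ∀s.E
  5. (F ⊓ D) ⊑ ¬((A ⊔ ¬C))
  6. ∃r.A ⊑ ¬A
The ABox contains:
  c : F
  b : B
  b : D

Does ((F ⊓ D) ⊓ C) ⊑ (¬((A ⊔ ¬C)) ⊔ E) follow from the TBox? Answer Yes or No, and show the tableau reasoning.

Yes

1. ((F ⊓ D) ⊓ C) ⊑ (¬((A ⊔ ¬C)) ⊔ E)  ⇔  (((F ⊓ D) ⊓ C) ⊓ ((A ⊔ ¬C) ⊓ ¬E)) unsat w.r.t. T
   all branches close; clash {C, ¬C} at x₀
2. Hence ((F ⊓ D) ⊓ C) ⊑ (¬((A ⊔ ¬C)) ⊔ E): entailed.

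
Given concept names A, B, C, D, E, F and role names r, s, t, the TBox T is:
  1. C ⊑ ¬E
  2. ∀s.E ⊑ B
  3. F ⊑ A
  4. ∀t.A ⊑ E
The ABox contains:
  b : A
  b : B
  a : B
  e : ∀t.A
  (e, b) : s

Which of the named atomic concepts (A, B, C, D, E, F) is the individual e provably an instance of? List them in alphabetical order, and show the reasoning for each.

{E}

1. e : A?  L(e) = {∀t.A} ∪ {¬A}
   apply at e: ∀t.A⊑E
   open: L(e) ⊇ {E, ¬A, ¬C, ¬F, ∀t.A, …} (+ ∃-successors) — e ∉ A possible
2. e : B?  L(e) = {∀t.A} ∪ {¬B}
   apply at e: ∀t.A⊑E
   open: L(e) ⊇ {E, ¬B, ¬C, ¬F, ∀t.A, …} (+ ∃-successors) — e ∉ B possible
3. e : C?  L(e) = {∀t.A} ∪ {¬C}
   apply at e: ∀t.A⊑E
   open: L(e) ⊇ {E, ¬C, ¬F, ∀t.A, ∃s.¬E} (+ ∃-successors) — e ∉ C possible
4. e : D?  L(e) = {∀t.A} ∪ {¬D}
   apply at e: ∀t.A⊑E
   open: L(e) ⊇ {E, ¬C, ¬D, ¬F, ∀t.A, …} (+ ∃-successors) — e ∉ D possible
5. e : E?  L(e) = {∀t.A} ∪ {¬E}
   clash {E, ¬E} at e — e ∈ E
6. e : F?  L(e) = {∀t.A} ∪ {¬F}
   apply at e: ∀t.A⊑E
   open: L(e) ⊇ {E, ¬C, ¬F, ∀t.A, ∃s.¬E} (+ ∃-successors) — e ∉ F possible
7. Entailed for e: {E}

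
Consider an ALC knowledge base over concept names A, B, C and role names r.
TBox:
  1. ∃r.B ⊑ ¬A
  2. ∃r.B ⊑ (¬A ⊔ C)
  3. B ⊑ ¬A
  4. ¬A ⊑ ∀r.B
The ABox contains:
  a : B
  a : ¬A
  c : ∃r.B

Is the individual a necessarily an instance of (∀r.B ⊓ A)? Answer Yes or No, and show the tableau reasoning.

1. a : (∀r.B ⊓ A)?  L(a) = {B, ¬A} ∪ {(∃r.¬B ⊔ ¬A)}
   apply at a: ¬A⊑∀r.B
   open: L(a) ⊇ {B, ¬A, ∀r.B, ∀r.¬B} — a ∉ (∀r.B ⊓ A) possible
2. Hence a : (∀r.B ⊓ A): not entailed.

No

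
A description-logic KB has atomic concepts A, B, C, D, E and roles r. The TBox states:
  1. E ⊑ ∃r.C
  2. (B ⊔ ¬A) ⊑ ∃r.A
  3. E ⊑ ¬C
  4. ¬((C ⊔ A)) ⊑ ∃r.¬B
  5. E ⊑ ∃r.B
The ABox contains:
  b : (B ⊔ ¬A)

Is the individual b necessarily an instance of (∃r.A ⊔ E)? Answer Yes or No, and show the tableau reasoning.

1. b : (∃r.A ⊔ E)?  L(b) = {(B ⊔ ¬A)} ∪ {(∀r.¬A ⊓ ¬E)}
   clash {A, ¬A} at an ∃-successor — b ∈ (∃r.A ⊔ E)
2. Hence b : (∃r.A ⊔ E): entailed.

Yes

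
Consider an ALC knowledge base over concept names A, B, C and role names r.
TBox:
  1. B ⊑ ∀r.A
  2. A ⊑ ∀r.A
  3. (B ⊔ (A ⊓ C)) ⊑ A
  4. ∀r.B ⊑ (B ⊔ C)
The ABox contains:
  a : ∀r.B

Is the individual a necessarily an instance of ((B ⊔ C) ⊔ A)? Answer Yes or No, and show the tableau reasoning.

1. a : ((B ⊔ C) ⊔ A)?  L(a) = {∀r.B} ∪ {((¬B ⊓ ¬C) ⊓ ¬A)}
   clash {C, ¬C} at a — a ∈ ((B ⊔ C) ⊔ A)
2. Hence a : ((B ⊔ C) ⊔ A): entailed.

Yes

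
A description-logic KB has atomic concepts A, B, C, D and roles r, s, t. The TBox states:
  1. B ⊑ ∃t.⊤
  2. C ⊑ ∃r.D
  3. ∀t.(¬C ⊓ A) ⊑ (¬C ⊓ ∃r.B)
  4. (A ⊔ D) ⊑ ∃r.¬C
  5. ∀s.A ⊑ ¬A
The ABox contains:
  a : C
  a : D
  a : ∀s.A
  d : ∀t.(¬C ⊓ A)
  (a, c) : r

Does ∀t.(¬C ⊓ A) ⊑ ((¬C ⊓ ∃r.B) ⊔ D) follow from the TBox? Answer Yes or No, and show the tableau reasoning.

Yes

1. ∀t.(¬C ⊓ A) ⊑ ((¬C ⊓ ∃r.B) ⊔ D)  ⇔  (∀t.(¬C ⊓ A) ⊓ ((C ⊔ ∀r.¬B) ⊓ ¬D)) unsat w.r.t. T
   all branches close; clash {B, ¬B} at an ∃-successor
2. Hence ∀t.(¬C ⊓ A) ⊑ ((¬C ⊓ ∃r.B) ⊔ D): entailed.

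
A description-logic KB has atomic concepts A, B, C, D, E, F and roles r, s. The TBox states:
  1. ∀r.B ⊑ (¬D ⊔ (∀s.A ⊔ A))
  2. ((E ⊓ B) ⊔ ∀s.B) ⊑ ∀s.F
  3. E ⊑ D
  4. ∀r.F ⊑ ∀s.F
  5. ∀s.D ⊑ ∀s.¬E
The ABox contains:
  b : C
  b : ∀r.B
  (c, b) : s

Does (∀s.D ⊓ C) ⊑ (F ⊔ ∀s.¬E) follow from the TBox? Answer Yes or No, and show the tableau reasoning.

Yes

1. (∀s.D ⊓ C) ⊑ (F ⊔ ∀s.¬E)  ⇔  ((∀s.D ⊓ C) ⊓ (¬F ⊓ ∃s.E)) unsat w.r.t. T
   all branches close; clash {E, ¬E} at an ∃-successor
2. Hence (∀s.D ⊓ C) ⊑ (F ⊔ ∀s.¬E): entailed.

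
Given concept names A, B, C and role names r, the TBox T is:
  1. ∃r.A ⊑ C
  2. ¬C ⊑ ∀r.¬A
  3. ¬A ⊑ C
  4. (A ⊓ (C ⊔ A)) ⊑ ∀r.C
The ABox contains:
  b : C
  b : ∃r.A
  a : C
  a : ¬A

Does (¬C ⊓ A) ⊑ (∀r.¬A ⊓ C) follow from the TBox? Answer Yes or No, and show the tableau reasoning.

No

1. (¬C ⊓ A) ⊑ (∀r.¬A ⊓ C)  ⇔  ((¬C ⊓ A) ⊓ (∃r.A ⊔ ¬C)) unsat w.r.t. T
   apply at x₀: ¬C⊑∀r.¬A
   open: L(x₀) ⊇ {A, ¬C, ∀r.C, ∀r.¬A}
2. Hence (¬C ⊓ A) ⊑ (∀r.¬A ⊓ C): not entailed.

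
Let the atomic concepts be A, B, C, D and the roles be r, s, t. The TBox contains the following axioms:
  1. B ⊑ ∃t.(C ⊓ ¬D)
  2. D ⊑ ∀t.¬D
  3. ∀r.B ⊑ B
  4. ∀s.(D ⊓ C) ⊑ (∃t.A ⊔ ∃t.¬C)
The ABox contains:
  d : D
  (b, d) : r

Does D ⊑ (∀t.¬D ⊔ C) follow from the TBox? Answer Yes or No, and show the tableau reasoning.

Yes

1. D ⊑ (∀t.¬D ⊔ C)  ⇔  (D ⊓ (∃t.D ⊓ ¬C)) unsat w.r.t. T
   all branches close; clash {D, ¬D} at an ∃-successor
2. Hence D ⊑ (∀t.¬D ⊔ C): entailed.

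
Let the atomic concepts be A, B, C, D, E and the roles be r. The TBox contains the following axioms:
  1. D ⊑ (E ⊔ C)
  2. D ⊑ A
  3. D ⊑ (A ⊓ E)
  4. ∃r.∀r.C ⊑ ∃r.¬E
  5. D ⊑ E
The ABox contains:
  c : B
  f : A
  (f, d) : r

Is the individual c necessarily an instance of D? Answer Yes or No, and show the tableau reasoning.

1. c : D?  L(c) = {B} ∪ {¬D}
   open: L(c) ⊇ {B, ¬D, ∀r.∃r.¬C} — c ∉ D possible
2. Hence c : D: not entailed.

No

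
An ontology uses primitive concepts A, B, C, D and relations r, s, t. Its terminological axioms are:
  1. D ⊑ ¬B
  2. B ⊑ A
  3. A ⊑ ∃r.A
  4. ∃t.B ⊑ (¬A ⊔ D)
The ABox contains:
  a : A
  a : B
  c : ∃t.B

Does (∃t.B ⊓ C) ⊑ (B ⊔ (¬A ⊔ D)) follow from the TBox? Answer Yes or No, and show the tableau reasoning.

1. (∃t.B ⊓ C) ⊑ (B ⊔ (¬A ⊔ D))  ⇔  ((∃t.B ⊓ C) ⊓ (¬B ⊓ (A ⊓ ¬D))) unsat w.r.t. T
   all branches close; clash {D, ¬D} at x₀
2. Hence (∃t.B ⊓ C) ⊑ (B ⊔ (¬A ⊔ D)): entailed.

Yes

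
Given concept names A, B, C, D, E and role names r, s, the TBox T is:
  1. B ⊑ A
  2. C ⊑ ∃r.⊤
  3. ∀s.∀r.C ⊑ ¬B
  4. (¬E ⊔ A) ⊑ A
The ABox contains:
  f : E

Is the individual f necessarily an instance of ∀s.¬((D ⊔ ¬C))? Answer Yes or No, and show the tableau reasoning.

No

1. f : ∀s.¬((D ⊔ ¬C))?  L(f) = {E} ∪ {∃s.(D ⊔ ¬C)}
   open: L(f) ⊇ {E, ¬A, ¬B, ¬C, ∃s.(D ⊔ ¬C)} (+ ∃-successors) — f ∉ ∀s.¬((D ⊔ ¬C)) possible
2. Hence f : ∀s.¬((D ⊔ ¬C)): not entailed.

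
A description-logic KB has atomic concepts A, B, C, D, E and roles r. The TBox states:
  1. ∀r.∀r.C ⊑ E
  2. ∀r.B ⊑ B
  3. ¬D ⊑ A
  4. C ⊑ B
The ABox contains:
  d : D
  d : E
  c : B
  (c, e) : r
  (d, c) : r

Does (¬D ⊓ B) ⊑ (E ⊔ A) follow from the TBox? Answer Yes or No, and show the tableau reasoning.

1. (¬D ⊓ B) ⊑ (E ⊔ A)  ⇔  ((¬D ⊓ B) ⊓ (¬E ⊓ ¬A)) unsat w.r.t. T
   all branches close; clash {A, ¬A} at x₀
2. Hence (¬D ⊓ B) ⊑ (E ⊔ A): entailed.

Yes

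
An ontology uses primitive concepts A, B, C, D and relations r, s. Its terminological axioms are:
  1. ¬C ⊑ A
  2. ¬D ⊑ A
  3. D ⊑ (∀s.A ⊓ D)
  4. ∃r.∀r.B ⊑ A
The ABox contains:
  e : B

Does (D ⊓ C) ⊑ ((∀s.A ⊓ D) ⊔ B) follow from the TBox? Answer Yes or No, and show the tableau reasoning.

1. (D ⊓ C) ⊑ ((∀s.A ⊓ D) ⊔ B)  ⇔  ((D ⊓ C) ⊓ ((∃s.¬A ⊔ ¬D) ⊓ ¬B)) unsat w.r.t. T
   all branches close; clash {D, ¬D} at x₀
2. Hence (D ⊓ C) ⊑ ((∀s.A ⊓ D) ⊔ B): entailed.

Yes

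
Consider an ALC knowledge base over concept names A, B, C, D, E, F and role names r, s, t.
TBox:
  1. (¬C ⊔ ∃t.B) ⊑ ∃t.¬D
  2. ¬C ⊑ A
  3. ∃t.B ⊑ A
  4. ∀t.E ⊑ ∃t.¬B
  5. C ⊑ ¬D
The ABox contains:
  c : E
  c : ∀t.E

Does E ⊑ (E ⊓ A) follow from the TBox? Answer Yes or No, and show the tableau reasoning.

No

1. E ⊑ (E ⊓ A)  ⇔  (E ⊓ (¬E ⊔ ¬A)) unsat w.r.t. T
   open: L(x₀) ⊇ {C, E, ¬A, ¬D, ∀t.¬B, …} (+ ∃-successors)
2. Hence E ⊑ (E ⊓ A): not entailed.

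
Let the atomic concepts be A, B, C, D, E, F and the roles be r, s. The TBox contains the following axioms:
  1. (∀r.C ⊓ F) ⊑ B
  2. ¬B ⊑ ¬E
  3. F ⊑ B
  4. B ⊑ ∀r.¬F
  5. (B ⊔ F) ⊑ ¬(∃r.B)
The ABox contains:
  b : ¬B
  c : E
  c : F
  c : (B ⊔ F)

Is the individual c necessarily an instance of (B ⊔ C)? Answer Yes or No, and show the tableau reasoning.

Yes

1. c : (B ⊔ C)?  L(c) = {E, F, (B ⊔ F)} ∪ {(¬B ⊓ ¬C)}
   clash {E, ¬E} at c — c ∈ (B ⊔ C)
2. Hence c : (B ⊔ C): entailed.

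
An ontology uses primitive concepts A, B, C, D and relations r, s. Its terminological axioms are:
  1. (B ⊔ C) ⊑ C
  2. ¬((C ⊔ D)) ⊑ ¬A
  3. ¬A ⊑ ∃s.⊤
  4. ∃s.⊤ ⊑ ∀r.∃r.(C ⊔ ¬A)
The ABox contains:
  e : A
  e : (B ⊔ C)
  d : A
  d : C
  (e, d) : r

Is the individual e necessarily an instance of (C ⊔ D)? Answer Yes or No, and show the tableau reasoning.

Yes

1. e : (C ⊔ D)?  L(e) = {A, (B ⊔ C)} ∪ {(¬C ⊓ ¬D)}
   clash {C, ¬C} at e — e ∈ (C ⊔ D)
2. Hence e : (C ⊔ D): entailed.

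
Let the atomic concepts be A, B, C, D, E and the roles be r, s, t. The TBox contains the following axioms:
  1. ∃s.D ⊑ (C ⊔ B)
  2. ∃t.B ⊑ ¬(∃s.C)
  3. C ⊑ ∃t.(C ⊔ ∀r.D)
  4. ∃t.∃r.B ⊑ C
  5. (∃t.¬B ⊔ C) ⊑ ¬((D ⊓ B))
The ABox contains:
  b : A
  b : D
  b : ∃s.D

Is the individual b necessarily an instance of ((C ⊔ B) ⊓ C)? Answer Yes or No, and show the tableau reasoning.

No

1. b : ((C ⊔ B) ⊓ C)?  L(b) = {A, D, ∃s.D} ∪ {((¬C ⊓ ¬B) ⊔ ¬C)}
   apply at b: ∃s.D⊑(C ⊔ B)
   open: L(b) ⊇ {A, B, D, ¬C, ∀t.B, …} (+ ∃-successors) — b ∉ ((C ⊔ B) ⊓ C) possible
2. Hence b : ((C ⊔ B) ⊓ C): not entailed.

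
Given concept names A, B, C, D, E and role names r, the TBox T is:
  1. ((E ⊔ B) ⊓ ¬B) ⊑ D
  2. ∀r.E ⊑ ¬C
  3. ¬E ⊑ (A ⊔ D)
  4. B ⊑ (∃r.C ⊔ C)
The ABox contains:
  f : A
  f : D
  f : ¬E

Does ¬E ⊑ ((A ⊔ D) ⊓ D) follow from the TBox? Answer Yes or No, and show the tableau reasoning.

No

1. ¬E ⊑ ((A ⊔ D) ⊓ D)  ⇔  (¬E ⊓ ((¬A ⊓ ¬D) ⊔ ¬D)) unsat w.r.t. T
   apply at x₀: ¬E⊑(A ⊔ D)
   open: L(x₀) ⊇ {A, ¬B, ¬D, ¬E, ∃r.¬E} (+ ∃-successors)
2. Hence ¬E ⊑ ((A ⊔ D) ⊓ D): not entailed.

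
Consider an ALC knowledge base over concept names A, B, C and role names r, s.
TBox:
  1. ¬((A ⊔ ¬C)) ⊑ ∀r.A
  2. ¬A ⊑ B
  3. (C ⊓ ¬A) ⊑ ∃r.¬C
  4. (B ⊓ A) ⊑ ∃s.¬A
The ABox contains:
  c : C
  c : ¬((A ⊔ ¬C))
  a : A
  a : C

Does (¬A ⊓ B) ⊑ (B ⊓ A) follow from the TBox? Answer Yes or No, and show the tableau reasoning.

1. (¬A ⊓ B) ⊑ (B ⊓ A)  ⇔  ((¬A ⊓ B) ⊓ (¬B ⊔ ¬A)) unsat w.r.t. T
   open: L(x₀) ⊇ {B, ¬A, ¬C}
2. Hence (¬A ⊓ B) ⊑ (B ⊓ A): not entailed.

No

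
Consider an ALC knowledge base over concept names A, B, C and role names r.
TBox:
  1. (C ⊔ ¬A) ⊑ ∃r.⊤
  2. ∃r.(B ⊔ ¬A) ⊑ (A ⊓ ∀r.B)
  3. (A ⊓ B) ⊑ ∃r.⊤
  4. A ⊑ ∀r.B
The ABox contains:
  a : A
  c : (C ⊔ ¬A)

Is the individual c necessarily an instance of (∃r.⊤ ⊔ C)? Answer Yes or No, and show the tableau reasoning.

Yes

1. c : (∃r.⊤ ⊔ C)?  L(c) = {(C ⊔ ¬A)} ∪ {(∀r.⊥ ⊓ ¬C)}
   clash {A, ¬A} at c — c ∈ (∃r.⊤ ⊔ C)
2. Hence c : (∃r.⊤ ⊔ C): entailed.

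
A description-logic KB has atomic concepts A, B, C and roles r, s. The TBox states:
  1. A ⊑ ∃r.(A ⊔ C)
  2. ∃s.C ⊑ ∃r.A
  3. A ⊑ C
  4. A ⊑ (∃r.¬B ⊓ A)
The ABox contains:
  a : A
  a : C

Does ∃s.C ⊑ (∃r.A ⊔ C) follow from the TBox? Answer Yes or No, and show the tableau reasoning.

1. ∃s.C ⊑ (∃r.A ⊔ C)  ⇔  (∃s.C ⊓ (∀r.¬A ⊓ ¬C)) unsat w.r.t. T
   all branches close; clash {C, ¬C} at x₀
2. Hence ∃s.C ⊑ (∃r.A ⊔ C): entailed.

Yes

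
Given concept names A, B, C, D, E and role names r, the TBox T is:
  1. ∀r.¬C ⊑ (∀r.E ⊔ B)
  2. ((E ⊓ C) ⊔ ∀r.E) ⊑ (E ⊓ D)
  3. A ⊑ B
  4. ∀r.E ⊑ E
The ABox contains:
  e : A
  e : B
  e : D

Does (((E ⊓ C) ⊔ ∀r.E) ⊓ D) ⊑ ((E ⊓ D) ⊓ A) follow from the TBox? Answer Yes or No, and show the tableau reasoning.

1. (((E ⊓ C) ⊔ ∀r.E) ⊓ D) ⊑ ((E ⊓ D) ⊓ A)  ⇔  ((((E ⊓ C) ⊔ ∀r.E) ⊓ D) ⊓ ((¬E ⊔ ¬D) ⊔ ¬A)) unsat w.r.t. T
   apply at x₀: ((E ⊓ C) ⊔ ∀r.E)⊑(E ⊓ D)
   open: L(x₀) ⊇ {C, D, E, ¬A, ∃r.C} (+ ∃-successors)
2. Hence (((E ⊓ C) ⊔ ∀r.E) ⊓ D) ⊑ ((E ⊓ D) ⊓ A): not entailed.

No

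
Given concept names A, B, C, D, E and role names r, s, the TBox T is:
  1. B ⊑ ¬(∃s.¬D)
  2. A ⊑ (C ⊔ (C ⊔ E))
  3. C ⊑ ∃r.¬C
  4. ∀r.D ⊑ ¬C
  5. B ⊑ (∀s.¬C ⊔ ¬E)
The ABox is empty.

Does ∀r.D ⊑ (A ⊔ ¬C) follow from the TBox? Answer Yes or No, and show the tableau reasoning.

Yes

1. ∀r.D ⊑ (A ⊔ ¬C)  ⇔  (∀r.D ⊓ (¬A ⊓ C)) unsat w.r.t. T
   all branches close; clash {C, ¬C} at x₀
2. Hence ∀r.D ⊑ (A ⊔ ¬C): entailed.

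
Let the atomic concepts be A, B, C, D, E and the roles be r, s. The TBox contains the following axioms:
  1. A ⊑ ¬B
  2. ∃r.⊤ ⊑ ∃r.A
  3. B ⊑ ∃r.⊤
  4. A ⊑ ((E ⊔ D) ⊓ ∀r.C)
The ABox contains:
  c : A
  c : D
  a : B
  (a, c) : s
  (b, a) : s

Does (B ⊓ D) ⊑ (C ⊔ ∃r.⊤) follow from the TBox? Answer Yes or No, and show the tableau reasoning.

Yes

1. (B ⊓ D) ⊑ (C ⊔ ∃r.⊤)  ⇔  ((B ⊓ D) ⊓ (¬C ⊓ ∀r.⊥)) unsat w.r.t. T
   all branches close; clash {B, ¬B} at x₀
2. Hence (B ⊓ D) ⊑ (C ⊔ ∃r.⊤): entailed.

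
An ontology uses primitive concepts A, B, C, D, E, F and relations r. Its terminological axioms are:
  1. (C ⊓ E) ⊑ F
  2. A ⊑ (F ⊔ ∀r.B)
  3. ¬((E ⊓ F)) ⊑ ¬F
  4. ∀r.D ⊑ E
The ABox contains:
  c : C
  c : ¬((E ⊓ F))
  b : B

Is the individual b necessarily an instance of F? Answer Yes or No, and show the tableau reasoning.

1. b : F?  L(b) = {B} ∪ {¬F}
   open: L(b) ⊇ {B, ¬A, ¬C, ¬F, ∃r.¬D} (+ ∃-successors) — b ∉ F possible
2. Hence b : F: not entailed.

No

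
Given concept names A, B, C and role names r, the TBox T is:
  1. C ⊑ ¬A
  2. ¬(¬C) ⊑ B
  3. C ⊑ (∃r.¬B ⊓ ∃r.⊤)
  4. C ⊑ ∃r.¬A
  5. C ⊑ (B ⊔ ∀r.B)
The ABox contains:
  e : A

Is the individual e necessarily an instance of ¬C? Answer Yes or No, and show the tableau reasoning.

Yes

1. e : ¬C?  L(e) = {A} ∪ {C}
   clash {A, ¬A} at e — e ∈ ¬C
2. Hence e : ¬C: entailed.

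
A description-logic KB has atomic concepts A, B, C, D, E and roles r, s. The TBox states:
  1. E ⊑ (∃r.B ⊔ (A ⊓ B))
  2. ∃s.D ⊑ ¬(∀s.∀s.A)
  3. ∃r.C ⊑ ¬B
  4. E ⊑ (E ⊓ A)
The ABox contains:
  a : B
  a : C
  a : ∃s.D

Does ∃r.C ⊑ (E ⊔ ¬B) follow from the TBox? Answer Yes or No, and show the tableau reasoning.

Yes

1. ∃r.C ⊑ (E ⊔ ¬B)  ⇔  (∃r.C ⊓ (¬E ⊓ B)) unsat w.r.t. T
   all branches close; clash {B, ¬B} at x₀
2. Hence ∃r.C ⊑ (E ⊔ ¬B): entailed.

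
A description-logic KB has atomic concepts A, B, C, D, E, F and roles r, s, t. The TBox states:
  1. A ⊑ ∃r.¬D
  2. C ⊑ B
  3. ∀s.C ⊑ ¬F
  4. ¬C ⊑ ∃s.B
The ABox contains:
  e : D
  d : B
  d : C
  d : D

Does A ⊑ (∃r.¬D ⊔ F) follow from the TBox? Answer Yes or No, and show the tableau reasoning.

1. A ⊑ (∃r.¬D ⊔ F)  ⇔  (A ⊓ (∀r.D ⊓ ¬F)) unsat w.r.t. T
   all branches close; clash {D, ¬D} at an ∃-successor
2. Hence A ⊑ (∃r.¬D ⊔ F): entailed.

Yes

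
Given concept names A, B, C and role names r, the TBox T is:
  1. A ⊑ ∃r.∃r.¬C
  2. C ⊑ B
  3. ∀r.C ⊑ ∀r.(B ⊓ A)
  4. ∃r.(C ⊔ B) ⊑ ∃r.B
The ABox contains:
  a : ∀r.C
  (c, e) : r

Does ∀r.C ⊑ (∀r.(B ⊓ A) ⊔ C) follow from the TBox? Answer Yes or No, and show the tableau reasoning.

Yes

1. ∀r.C ⊑ (∀r.(B ⊓ A) ⊔ C)  ⇔  (∀r.C ⊓ (∃r.(¬B ⊔ ¬A) ⊓ ¬C)) unsat w.r.t. T
   all branches close; clash {A, ¬A} at an ∃-successor
2. Hence ∀r.C ⊑ (∀r.(B ⊓ A) ⊔ C): entailed.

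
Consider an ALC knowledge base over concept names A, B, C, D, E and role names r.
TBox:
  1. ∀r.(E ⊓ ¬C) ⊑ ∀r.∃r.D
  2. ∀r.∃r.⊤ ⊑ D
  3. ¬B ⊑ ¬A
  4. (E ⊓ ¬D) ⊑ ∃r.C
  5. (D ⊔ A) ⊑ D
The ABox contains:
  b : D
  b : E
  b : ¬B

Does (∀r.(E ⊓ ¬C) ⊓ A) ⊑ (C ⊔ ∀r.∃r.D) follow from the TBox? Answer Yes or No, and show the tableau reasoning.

Yes

1. (∀r.(E ⊓ ¬C) ⊓ A) ⊑ (C ⊔ ∀r.∃r.D)  ⇔  ((∀r.(E ⊓ ¬C) ⊓ A) ⊓ (¬C ⊓ ∃r.∀r.¬D)) unsat w.r.t. T
   all branches close; clash {A, ¬A} at x₀
2. Hence (∀r.(E ⊓ ¬C) ⊓ A) ⊑ (C ⊔ ∀r.∃r.D): entailed.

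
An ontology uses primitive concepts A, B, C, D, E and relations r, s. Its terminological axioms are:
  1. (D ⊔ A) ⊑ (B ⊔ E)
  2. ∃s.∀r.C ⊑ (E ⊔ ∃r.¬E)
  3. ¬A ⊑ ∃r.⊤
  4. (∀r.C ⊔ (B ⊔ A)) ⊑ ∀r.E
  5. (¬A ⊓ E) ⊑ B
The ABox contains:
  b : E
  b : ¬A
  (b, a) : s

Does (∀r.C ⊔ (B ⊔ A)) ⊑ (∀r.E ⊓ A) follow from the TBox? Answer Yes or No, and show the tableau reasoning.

No

1. (∀r.C ⊔ (B ⊔ A)) ⊑ (∀r.E ⊓ A)  ⇔  ((∀r.C ⊔ (B ⊔ A)) ⊓ (∃r.¬E ⊔ ¬A)) unsat w.r.t. T
   apply at x₀: (∀r.C ⊔ (B ⊔ A))⊑∀r.E
   open: L(x₀) ⊇ {¬A, ¬D, ¬E, ∀r.C, ∀r.E, …} (+ ∃-successors)
2. Hence (∀r.C ⊔ (B ⊔ A)) ⊑ (∀r.E ⊓ A): not entailed.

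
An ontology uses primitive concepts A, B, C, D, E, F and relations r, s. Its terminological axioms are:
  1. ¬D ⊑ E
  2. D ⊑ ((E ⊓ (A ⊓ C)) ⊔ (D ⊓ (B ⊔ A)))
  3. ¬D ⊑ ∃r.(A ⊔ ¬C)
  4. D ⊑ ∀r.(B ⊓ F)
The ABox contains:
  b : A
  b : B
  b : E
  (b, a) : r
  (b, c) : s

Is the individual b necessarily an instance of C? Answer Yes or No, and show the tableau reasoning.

1. b : C?  L(b) = {A, B, E} ∪ {¬C}
   open: L(b) ⊇ {A, B, E, ¬C, ¬D, …} (+ ∃-successors) — b ∉ C possible
2. Hence b : C: not entailed.

No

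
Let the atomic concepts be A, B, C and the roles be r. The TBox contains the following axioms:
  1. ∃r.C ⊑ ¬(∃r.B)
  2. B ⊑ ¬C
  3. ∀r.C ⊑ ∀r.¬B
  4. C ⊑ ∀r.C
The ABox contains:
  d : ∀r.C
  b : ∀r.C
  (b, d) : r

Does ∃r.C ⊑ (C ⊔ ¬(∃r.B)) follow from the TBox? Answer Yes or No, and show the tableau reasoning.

1. ∃r.C ⊑ (C ⊔ ¬(∃r.B))  ⇔  (∃r.C ⊓ (¬C ⊓ ∃r.B)) unsat w.r.t. T
   all branches close; clash {B, ¬B} at an ∃-successor
2. Hence ∃r.C ⊑ (C ⊔ ¬(∃r.B)): entailed.

Yes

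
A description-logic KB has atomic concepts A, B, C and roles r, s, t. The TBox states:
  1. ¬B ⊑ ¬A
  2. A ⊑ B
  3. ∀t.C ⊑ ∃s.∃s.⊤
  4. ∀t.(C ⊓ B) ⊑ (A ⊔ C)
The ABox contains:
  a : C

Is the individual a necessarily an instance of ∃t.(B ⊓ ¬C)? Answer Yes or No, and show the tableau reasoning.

1. a : ∃t.(B ⊓ ¬C)?  L(a) = {C} ∪ {∀t.(¬B ⊔ C)}
   open: L(a) ⊇ {B, C, ∀t.(¬B ⊔ C), ∃t.(¬C ⊔ ¬B), ∃t.¬C} (+ ∃-successors) — a ∉ ∃t.(B ⊓ ¬C) possible
2. Hence a : ∃t.(B ⊓ ¬C): not entailed.

No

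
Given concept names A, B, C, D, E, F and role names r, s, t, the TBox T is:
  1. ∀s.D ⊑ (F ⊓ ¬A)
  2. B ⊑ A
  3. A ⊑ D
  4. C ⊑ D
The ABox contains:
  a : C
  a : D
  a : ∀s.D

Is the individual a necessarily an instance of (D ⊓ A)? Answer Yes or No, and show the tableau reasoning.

1. a : (D ⊓ A)?  L(a) = {C, D, ∀s.D} ∪ {(¬D ⊔ ¬A)}
   apply at a: ∀s.D⊑(F ⊓ ¬A)
   open: L(a) ⊇ {C, D, F, ¬A, ¬B, …} — a ∉ (D ⊓ A) possible
2. Hence a : (D ⊓ A): not entailed.

No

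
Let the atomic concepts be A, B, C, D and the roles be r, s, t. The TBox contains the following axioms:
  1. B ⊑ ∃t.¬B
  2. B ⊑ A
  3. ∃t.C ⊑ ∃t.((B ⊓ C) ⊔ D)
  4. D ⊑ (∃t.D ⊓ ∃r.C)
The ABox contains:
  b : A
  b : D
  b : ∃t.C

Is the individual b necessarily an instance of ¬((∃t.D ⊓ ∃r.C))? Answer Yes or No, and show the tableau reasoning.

No

1. b : ¬((∃t.D ⊓ ∃r.C))?  L(b) = {A, D, ∃t.C} ∪ {(∃t.D ⊓ ∃r.C)}
   apply at b: ∃t.C⊑∃t.((B ⊓ C) ⊔ D)
   open: L(b) ⊇ {A, D, ¬B, ∃r.C, ∃t.((B ⊓ C) ⊔ D), …} (+ ∃-successors) — b ∉ ¬((∃t.D ⊓ ∃r.C)) possible
2. Hence b : ¬((∃t.D ⊓ ∃r.C)): not entailed.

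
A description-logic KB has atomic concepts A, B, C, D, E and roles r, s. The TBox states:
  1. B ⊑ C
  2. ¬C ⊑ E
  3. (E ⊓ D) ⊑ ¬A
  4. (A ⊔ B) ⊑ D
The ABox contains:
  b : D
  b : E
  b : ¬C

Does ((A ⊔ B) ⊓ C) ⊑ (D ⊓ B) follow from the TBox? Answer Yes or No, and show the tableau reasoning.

1. ((A ⊔ B) ⊓ C) ⊑ (D ⊓ B)  ⇔  (((A ⊔ B) ⊓ C) ⊓ (¬D ⊔ ¬B)) unsat w.r.t. T
   apply at x₀: (A ⊔ B)⊑D
   open: L(x₀) ⊇ {A, C, D, ¬B, ¬E}
2. Hence ((A ⊔ B) ⊓ C) ⊑ (D ⊓ B): not entailed.

No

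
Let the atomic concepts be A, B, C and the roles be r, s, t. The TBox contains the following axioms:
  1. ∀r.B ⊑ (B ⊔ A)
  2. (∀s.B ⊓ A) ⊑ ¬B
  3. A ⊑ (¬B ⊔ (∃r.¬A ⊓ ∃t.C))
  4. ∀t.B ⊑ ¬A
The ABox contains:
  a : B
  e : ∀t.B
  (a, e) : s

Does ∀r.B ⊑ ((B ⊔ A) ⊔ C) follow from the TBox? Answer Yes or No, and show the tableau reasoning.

1. ∀r.B ⊑ ((B ⊔ A) ⊔ C)  ⇔  (∀r.B ⊓ ((¬B ⊓ ¬A) ⊓ ¬C)) unsat w.r.t. T
   all branches close; clash {A, ¬A} at x₀
2. Hence ∀r.B ⊑ ((B ⊔ A) ⊔ C): entailed.

Yes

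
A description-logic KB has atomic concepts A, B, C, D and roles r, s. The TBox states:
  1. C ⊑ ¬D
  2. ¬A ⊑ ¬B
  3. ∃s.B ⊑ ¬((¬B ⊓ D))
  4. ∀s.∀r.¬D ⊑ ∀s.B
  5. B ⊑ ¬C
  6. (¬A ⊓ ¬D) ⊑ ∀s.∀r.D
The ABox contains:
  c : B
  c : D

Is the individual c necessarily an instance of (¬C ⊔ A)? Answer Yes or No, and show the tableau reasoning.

1. c : (¬C ⊔ A)?  L(c) = {B, D} ∪ {(C ⊓ ¬A)}
   clash {B, ¬B} at c — c ∈ (¬C ⊔ A)
2. Hence c : (¬C ⊔ A): entailed.

Yes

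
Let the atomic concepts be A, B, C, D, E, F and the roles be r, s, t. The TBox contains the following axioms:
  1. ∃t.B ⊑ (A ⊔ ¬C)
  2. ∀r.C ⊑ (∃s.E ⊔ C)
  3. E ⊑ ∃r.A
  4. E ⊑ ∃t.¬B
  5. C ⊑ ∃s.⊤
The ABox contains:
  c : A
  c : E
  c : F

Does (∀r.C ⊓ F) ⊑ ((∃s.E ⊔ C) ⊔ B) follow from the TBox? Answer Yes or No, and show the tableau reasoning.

Yes

1. (∀r.C ⊓ F) ⊑ ((∃s.E ⊔ C) ⊔ B)  ⇔  ((∀r.C ⊓ F) ⊓ ((∀s.¬E ⊓ ¬C) ⊓ ¬B)) unsat w.r.t. T
   all branches close; clash {C, ¬C} at x₀
2. Hence (∀r.C ⊓ F) ⊑ ((∃s.E ⊔ C) ⊔ B): entailed.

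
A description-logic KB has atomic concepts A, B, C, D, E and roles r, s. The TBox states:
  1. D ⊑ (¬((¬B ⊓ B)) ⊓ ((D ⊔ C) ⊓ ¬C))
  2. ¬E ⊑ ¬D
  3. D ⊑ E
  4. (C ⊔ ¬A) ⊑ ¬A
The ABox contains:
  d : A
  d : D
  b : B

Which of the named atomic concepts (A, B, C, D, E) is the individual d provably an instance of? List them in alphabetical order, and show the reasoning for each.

1. d : A?  L(d) = {A, D} ∪ {¬A}
   clash {A, ¬A} at d — d ∈ A
2. d : B?  L(d) = {A, D} ∪ {¬B}
   apply at d: D⊑(¬((¬B ⊓ B)) ⊓ ((D ⊔ C) ⊓ ¬C)); D⊑E
   open: L(d) ⊇ {A, D, E, ¬B, ¬C} — d ∉ B possible
3. d : C?  L(d) = {A, D} ∪ {¬C}
   apply at d: D⊑(¬((¬B ⊓ B)) ⊓ ((D ⊔ C) ⊓ ¬C)); D⊑E
   open: L(d) ⊇ {A, B, D, E, ¬C} — d ∉ C possible
4. d : D?  L(d) = {A, D} ∪ {¬D}
   clash {D, ¬D} at d — d ∈ D
5. d : E?  L(d) = {A, D} ∪ {¬E}
   clash {D, ¬D} at d — d ∈ E
6. Entailed for d: {A, D, E}

{A, D, E}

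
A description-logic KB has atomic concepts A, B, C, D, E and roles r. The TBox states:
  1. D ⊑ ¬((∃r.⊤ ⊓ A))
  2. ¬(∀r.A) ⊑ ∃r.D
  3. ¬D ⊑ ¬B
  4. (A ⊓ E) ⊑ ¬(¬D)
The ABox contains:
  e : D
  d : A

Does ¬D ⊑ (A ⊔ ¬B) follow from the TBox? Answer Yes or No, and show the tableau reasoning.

1. ¬D ⊑ (A ⊔ ¬B)  ⇔  (¬D ⊓ (¬A ⊓ B)) unsat w.r.t. T
   all branches close; clash {B, ¬B} at x₀
2. Hence ¬D ⊑ (A ⊔ ¬B): entailed.

Yes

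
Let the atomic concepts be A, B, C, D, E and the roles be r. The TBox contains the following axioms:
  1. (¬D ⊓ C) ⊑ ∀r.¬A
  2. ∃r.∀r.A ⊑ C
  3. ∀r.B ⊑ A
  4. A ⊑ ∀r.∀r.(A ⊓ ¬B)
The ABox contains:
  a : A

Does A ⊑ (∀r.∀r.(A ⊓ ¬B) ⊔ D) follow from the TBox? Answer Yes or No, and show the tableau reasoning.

1. A ⊑ (∀r.∀r.(A ⊓ ¬B) ⊔ D)  ⇔  (A ⊓ (∃r.∃r.(¬A ⊔ B) ⊓ ¬D)) unsat w.r.t. T
   all branches close; clash {A, ¬A} at an ∃-successor
2. Hence A ⊑ (∀r.∀r.(A ⊓ ¬B) ⊔ D): entailed.

Yes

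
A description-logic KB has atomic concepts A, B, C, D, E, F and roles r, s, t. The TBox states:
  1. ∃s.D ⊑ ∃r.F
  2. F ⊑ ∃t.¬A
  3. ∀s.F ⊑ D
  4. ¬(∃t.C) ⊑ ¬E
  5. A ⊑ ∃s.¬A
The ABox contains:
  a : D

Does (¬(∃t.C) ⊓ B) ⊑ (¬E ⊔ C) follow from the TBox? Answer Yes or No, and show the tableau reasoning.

Yes

1. (¬(∃t.C) ⊓ B) ⊑ (¬E ⊔ C)  ⇔  ((∀t.¬C ⊓ B) ⊓ (E ⊓ ¬C)) unsat w.r.t. T
   all branches close; clash {E, ¬E} at x₀
2. Hence (¬(∃t.C) ⊓ B) ⊑ (¬E ⊔ C): entailed.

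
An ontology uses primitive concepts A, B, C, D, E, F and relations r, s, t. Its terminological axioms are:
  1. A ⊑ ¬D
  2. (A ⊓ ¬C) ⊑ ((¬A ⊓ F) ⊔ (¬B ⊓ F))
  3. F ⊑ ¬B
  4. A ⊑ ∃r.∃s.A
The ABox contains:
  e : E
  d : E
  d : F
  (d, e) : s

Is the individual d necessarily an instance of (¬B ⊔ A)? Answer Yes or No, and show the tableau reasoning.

1. d : (¬B ⊔ A)?  L(d) = {E, F} ∪ {(B ⊓ ¬A)}
   clash {B, ¬B} at d — d ∈ (¬B ⊔ A)
2. Hence d : (¬B ⊔ A): entailed.

Yes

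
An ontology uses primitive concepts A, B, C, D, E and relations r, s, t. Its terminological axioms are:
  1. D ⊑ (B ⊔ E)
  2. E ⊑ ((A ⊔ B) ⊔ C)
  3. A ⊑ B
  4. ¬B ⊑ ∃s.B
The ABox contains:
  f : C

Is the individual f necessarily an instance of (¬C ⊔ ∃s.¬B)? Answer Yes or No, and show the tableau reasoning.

1. f : (¬C ⊔ ∃s.¬B)?  L(f) = {C} ∪ {(C ⊓ ∀s.B)}
   open: L(f) ⊇ {B, C, ¬D, ¬E, ∀s.B} — f ∉ (¬C ⊔ ∃s.¬B) possible
2. Hence f : (¬C ⊔ ∃s.¬B): not entailed.

No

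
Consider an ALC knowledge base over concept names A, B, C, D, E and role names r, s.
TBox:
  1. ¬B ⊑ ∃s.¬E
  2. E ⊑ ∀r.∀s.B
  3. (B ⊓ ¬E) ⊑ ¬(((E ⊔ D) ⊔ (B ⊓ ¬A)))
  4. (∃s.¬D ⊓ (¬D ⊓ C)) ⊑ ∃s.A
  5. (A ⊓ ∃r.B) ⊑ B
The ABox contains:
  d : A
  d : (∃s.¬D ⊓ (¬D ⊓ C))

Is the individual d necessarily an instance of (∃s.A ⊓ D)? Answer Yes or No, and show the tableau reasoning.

1. d : (∃s.A ⊓ D)?  L(d) = {A, (∃s.¬D ⊓ (¬D ⊓ C))} ∪ {(∀s.¬A ⊔ ¬D)}
   apply at d: (∃s.¬D ⊓ (¬D ⊓ C))⊑∃s.A
   open: L(d) ⊇ {A, B, C, ¬D, ¬E, …} (+ ∃-successors) — d ∉ (∃s.A ⊓ D) possible
2. Hence d : (∃s.A ⊓ D): not entailed.

No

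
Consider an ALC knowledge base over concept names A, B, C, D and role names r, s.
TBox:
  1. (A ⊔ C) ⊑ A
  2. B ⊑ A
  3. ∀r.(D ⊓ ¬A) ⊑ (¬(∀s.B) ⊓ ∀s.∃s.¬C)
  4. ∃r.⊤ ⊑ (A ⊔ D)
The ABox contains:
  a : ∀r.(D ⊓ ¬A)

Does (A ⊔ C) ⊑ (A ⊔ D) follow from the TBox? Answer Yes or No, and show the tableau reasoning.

1. (A ⊔ C) ⊑ (A ⊔ D)  ⇔  ((A ⊔ C) ⊓ (¬A ⊓ ¬D)) unsat w.r.t. T
   all branches close; clash {A, ¬A} at x₀
2. Hence (A ⊔ C) ⊑ (A ⊔ D): entailed.

Yes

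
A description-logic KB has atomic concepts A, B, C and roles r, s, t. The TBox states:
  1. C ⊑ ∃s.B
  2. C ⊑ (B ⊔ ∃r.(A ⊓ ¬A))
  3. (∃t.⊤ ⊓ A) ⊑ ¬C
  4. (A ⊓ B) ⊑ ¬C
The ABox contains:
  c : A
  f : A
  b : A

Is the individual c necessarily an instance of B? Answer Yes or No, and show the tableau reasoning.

1. c : B?  L(c) = {A} ∪ {¬B}
   open: L(c) ⊇ {A, ¬B, ¬C} — c ∉ B possible
2. Hence c : B: not entailed.

No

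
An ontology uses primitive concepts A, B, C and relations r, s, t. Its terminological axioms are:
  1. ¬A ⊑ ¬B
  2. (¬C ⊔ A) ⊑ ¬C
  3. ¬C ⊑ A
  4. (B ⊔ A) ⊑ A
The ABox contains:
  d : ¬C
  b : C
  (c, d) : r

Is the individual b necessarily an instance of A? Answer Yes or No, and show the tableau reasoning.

1. b : A?  L(b) = {C} ∪ {¬A}
   apply at b: ¬A⊑¬B
   open: L(b) ⊇ {C, ¬A, ¬B} — b ∉ A possible
2. Hence b : A: not entailed.

No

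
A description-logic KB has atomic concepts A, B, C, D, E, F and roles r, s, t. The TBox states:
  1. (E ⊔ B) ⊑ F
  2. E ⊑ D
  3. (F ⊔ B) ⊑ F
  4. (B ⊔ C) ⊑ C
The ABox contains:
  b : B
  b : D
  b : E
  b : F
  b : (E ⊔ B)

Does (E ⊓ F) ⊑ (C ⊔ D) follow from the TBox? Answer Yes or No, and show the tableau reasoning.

Yes

1. (E ⊓ F) ⊑ (C ⊔ D)  ⇔  ((E ⊓ F) ⊓ (¬C ⊓ ¬D)) unsat w.r.t. T
   all branches close; clash {D, ¬D} at x₀
2. Hence (E ⊓ F) ⊑ (C ⊔ D): entailed.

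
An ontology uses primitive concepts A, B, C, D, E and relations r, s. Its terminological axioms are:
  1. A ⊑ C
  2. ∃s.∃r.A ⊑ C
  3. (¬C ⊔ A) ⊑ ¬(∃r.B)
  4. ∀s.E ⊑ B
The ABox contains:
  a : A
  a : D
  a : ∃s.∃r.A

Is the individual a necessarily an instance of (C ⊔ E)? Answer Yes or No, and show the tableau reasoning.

Yes

1. a : (C ⊔ E)?  L(a) = {A, D, ∃s.∃r.A} ∪ {(¬C ⊓ ¬E)}
   clash {C, ¬C} at a — a ∈ (C ⊔ E)
2. Hence a : (C ⊔ E): entailed.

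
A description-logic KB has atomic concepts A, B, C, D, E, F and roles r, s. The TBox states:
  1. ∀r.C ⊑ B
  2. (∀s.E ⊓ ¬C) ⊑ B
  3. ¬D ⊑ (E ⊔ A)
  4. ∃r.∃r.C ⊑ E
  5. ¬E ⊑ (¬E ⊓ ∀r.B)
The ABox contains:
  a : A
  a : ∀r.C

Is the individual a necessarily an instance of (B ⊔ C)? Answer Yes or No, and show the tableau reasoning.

Yes

1. a : (B ⊔ C)?  L(a) = {A, ∀r.C} ∪ {(¬B ⊓ ¬C)}
   clash {B, ¬B} at a — a ∈ (B ⊔ C)
2. Hence a : (B ⊔ C): entailed.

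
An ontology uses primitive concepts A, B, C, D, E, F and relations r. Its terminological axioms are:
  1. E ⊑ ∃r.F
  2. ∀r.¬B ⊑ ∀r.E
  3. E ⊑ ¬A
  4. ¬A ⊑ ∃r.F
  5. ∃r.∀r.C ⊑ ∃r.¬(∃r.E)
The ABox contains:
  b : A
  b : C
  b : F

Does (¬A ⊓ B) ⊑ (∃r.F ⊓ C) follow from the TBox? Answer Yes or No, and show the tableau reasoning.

1. (¬A ⊓ B) ⊑ (∃r.F ⊓ C)  ⇔  ((¬A ⊓ B) ⊓ (∀r.¬F ⊔ ¬C)) unsat w.r.t. T
   apply at x₀: ¬A⊑∃r.F
   open: L(x₀) ⊇ {B, ¬A, ¬C, ∀r.∃r.¬C, ∃r.B, …} (+ ∃-successors)
2. Hence (¬A ⊓ B) ⊑ (∃r.F ⊓ C): not entailed.

No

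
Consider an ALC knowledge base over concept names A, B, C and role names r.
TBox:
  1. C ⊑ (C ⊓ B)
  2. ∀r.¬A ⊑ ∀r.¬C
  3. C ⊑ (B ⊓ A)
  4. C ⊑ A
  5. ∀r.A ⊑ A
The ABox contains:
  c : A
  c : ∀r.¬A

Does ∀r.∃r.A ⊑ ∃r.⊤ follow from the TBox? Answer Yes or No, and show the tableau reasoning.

No

1. ∀r.∃r.A ⊑ ∃r.⊤  ⇔  (∀r.∃r.A ⊓ ∀r.⊥) unsat w.r.t. T
   open: L(x₀) ⊇ {A, ¬C, ∀r.¬C, ∀r.∃r.A, ∀r.⊥}
2. Hence ∀r.∃r.A ⊑ ∃r.⊤: not entailed.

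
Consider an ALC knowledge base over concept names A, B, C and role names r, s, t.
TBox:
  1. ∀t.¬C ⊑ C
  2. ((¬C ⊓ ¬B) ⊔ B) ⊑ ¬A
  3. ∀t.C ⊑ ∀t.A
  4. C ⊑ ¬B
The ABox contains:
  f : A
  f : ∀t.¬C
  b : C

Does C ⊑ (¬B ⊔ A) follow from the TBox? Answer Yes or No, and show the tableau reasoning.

1. C ⊑ (¬B ⊔ A)  ⇔  (C ⊓ (B ⊓ ¬A)) unsat w.r.t. T
   all branches close; clash {B, ¬B} at x₀
2. Hence C ⊑ (¬B ⊔ A): entailed.

Yes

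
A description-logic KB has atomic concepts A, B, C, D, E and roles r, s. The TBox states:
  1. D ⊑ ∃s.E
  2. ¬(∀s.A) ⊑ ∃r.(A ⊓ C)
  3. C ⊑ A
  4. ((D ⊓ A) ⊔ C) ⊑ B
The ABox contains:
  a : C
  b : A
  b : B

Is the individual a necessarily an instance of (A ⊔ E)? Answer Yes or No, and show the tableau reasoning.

1. a : (A ⊔ E)?  L(a) = {C} ∪ {(¬A ⊓ ¬E)}
   clash {A, ¬A} at a — a ∈ (A ⊔ E)
2. Hence a : (A ⊔ E): entailed.

Yes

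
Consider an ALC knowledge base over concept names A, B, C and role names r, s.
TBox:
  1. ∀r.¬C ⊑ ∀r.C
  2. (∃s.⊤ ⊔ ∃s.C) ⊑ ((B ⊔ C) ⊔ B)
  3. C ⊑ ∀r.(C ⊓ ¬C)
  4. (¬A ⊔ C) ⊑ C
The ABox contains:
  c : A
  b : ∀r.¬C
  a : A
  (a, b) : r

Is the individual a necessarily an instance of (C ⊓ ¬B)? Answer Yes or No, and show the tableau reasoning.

No

1. a : (C ⊓ ¬B)?  L(a) = {A} ∪ {(¬C ⊔ B)}
   open: L(a) ⊇ {A, ¬C, ∀s.¬C, ∀s.⊥, ∃r.C} (+ ∃-successors) — a ∉ (C ⊓ ¬B) possible
2. Hence a : (C ⊓ ¬B): not entailed.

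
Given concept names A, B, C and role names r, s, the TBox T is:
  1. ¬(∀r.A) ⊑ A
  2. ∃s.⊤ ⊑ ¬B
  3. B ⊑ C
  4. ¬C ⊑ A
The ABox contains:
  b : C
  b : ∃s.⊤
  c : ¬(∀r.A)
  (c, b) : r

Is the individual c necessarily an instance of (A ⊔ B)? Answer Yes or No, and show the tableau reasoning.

Yes

1. c : (A ⊔ B)?  L(c) = {¬(∀r.A)} ∪ {(¬A ⊓ ¬B)}
   clash {A, ¬A} at c — c ∈ (A ⊔ B)
2. Hence c : (A ⊔ B): entailed.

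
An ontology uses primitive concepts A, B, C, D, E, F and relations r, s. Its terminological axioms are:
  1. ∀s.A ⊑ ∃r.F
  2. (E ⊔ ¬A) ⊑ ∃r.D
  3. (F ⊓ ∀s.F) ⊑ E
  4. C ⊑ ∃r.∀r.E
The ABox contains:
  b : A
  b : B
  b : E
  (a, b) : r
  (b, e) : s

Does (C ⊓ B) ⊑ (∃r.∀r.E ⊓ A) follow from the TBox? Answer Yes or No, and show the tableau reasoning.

1. (C ⊓ B) ⊑ (∃r.∀r.E ⊓ A)  ⇔  ((C ⊓ B) ⊓ (∀r.∃r.¬E ⊔ ¬A)) unsat w.r.t. T
   apply at x₀: C⊑∃r.∀r.E
   open: L(x₀) ⊇ {B, C, ¬A, ¬F, ∃r.D, …} (+ ∃-successors)
2. Hence (C ⊓ B) ⊑ (∃r.∀r.E ⊓ A): not entailed.

No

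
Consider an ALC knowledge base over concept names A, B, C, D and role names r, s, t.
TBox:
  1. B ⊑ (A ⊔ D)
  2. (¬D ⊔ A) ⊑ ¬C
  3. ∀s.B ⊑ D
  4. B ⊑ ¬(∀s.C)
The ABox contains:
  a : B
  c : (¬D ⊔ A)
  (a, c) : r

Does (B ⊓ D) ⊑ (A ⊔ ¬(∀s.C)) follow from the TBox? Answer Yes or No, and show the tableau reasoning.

Yes

1. (B ⊓ D) ⊑ (A ⊔ ¬(∀s.C))  ⇔  ((B ⊓ D) ⊓ (¬A ⊓ ∀s.C)) unsat w.r.t. T
   all branches close; clash {C, ¬C} at an ∃-successor
2. Hence (B ⊓ D) ⊑ (A ⊔ ¬(∀s.C)): entailed.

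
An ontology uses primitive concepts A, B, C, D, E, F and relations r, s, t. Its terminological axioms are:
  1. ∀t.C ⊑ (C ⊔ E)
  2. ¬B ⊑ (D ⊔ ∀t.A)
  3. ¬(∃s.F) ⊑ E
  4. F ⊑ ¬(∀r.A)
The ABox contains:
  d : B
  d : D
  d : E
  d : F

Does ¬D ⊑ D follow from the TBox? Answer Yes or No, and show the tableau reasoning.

No

1. ¬D ⊑ D  ⇔  (¬D ⊓ ¬D) unsat w.r.t. T
   open: L(x₀) ⊇ {B, ¬D, ¬F, ∃s.F, ∃t.¬C} (+ ∃-successors)
2. Hence ¬D ⊑ D: not entailed.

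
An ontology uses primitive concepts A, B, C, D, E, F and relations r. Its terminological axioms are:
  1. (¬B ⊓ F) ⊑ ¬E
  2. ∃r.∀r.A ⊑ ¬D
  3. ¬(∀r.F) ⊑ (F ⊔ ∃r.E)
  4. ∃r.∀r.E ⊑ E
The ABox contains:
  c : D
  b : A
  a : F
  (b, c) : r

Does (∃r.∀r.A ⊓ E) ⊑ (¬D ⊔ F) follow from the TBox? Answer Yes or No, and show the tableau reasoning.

Yes

1. (∃r.∀r.A ⊓ E) ⊑ (¬D ⊔ F)  ⇔  ((∃r.∀r.A ⊓ E) ⊓ (D ⊓ ¬F)) unsat w.r.t. T
   all branches close; clash {E, ¬E} at x₀
2. Hence (∃r.∀r.A ⊓ E) ⊑ (¬D ⊔ F): entailed.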